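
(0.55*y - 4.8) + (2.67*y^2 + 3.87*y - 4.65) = 2.67*y^2 + 4.42*y - 9.45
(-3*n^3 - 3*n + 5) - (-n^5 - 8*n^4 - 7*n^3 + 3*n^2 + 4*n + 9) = n^5 + 8*n^4 + 4*n^3 - 3*n^2 - 7*n - 4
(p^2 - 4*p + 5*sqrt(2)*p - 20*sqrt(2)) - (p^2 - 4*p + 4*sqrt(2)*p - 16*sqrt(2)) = sqrt(2)*p - 4*sqrt(2)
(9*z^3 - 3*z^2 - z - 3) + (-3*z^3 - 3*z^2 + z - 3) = 6*z^3 - 6*z^2 - 6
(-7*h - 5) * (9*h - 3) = -63*h^2 - 24*h + 15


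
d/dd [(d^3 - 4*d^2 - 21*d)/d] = 2*d - 4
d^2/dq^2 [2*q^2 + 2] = 4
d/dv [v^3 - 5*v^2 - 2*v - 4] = 3*v^2 - 10*v - 2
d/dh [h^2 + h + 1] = 2*h + 1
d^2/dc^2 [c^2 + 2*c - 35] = 2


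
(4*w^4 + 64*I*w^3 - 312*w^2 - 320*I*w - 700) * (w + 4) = 4*w^5 + 16*w^4 + 64*I*w^4 - 312*w^3 + 256*I*w^3 - 1248*w^2 - 320*I*w^2 - 700*w - 1280*I*w - 2800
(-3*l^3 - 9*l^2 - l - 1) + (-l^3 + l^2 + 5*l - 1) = -4*l^3 - 8*l^2 + 4*l - 2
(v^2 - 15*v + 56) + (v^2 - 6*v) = 2*v^2 - 21*v + 56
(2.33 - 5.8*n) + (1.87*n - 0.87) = 1.46 - 3.93*n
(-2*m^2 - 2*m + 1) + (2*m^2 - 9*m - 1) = -11*m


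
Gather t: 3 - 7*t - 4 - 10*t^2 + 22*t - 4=-10*t^2 + 15*t - 5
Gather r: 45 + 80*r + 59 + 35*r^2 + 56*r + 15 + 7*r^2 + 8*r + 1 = 42*r^2 + 144*r + 120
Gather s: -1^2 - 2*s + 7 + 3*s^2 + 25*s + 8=3*s^2 + 23*s + 14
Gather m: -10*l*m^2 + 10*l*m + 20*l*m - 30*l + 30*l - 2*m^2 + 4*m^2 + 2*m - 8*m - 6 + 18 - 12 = m^2*(2 - 10*l) + m*(30*l - 6)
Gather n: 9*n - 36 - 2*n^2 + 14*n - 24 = -2*n^2 + 23*n - 60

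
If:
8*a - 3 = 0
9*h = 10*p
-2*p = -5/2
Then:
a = 3/8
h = 25/18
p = 5/4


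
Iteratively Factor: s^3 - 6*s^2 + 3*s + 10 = (s - 5)*(s^2 - s - 2) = (s - 5)*(s - 2)*(s + 1)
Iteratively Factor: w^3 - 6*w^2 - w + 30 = (w - 5)*(w^2 - w - 6) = (w - 5)*(w - 3)*(w + 2)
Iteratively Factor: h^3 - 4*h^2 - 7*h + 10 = (h + 2)*(h^2 - 6*h + 5) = (h - 1)*(h + 2)*(h - 5)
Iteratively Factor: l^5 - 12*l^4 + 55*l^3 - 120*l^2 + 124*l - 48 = (l - 2)*(l^4 - 10*l^3 + 35*l^2 - 50*l + 24) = (l - 2)^2*(l^3 - 8*l^2 + 19*l - 12) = (l - 4)*(l - 2)^2*(l^2 - 4*l + 3) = (l - 4)*(l - 3)*(l - 2)^2*(l - 1)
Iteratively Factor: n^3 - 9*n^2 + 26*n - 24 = (n - 3)*(n^2 - 6*n + 8) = (n - 4)*(n - 3)*(n - 2)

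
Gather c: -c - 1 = -c - 1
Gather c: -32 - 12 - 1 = -45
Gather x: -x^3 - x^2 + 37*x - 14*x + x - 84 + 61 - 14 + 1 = -x^3 - x^2 + 24*x - 36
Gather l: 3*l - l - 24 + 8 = 2*l - 16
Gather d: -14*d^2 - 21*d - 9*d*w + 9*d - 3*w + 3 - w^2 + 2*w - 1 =-14*d^2 + d*(-9*w - 12) - w^2 - w + 2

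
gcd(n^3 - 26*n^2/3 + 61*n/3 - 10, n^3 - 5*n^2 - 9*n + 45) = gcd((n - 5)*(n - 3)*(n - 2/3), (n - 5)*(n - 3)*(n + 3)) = n^2 - 8*n + 15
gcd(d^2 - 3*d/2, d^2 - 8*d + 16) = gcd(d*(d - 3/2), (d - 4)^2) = 1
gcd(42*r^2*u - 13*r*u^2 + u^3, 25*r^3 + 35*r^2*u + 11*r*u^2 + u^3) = 1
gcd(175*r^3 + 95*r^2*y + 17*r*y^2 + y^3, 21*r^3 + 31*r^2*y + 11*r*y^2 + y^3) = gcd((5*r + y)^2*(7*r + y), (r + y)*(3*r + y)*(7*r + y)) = 7*r + y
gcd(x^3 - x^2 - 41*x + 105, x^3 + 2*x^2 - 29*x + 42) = x^2 + 4*x - 21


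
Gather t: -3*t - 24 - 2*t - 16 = -5*t - 40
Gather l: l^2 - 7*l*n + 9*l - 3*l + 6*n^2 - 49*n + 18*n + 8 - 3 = l^2 + l*(6 - 7*n) + 6*n^2 - 31*n + 5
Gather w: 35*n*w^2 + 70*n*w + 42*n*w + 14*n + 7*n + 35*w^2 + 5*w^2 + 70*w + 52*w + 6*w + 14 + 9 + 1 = 21*n + w^2*(35*n + 40) + w*(112*n + 128) + 24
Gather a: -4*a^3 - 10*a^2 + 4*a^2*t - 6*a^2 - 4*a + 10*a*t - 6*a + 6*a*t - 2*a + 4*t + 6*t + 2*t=-4*a^3 + a^2*(4*t - 16) + a*(16*t - 12) + 12*t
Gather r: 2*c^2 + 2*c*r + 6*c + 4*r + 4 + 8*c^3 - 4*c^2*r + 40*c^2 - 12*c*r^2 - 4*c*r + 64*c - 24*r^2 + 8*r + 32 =8*c^3 + 42*c^2 + 70*c + r^2*(-12*c - 24) + r*(-4*c^2 - 2*c + 12) + 36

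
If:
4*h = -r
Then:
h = -r/4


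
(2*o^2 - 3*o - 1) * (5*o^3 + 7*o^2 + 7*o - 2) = 10*o^5 - o^4 - 12*o^3 - 32*o^2 - o + 2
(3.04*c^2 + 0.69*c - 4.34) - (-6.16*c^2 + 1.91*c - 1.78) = 9.2*c^2 - 1.22*c - 2.56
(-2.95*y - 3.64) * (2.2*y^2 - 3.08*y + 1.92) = -6.49*y^3 + 1.078*y^2 + 5.5472*y - 6.9888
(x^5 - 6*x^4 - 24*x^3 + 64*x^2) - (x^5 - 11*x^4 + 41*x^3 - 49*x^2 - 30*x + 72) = 5*x^4 - 65*x^3 + 113*x^2 + 30*x - 72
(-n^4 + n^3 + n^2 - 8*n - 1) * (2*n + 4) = -2*n^5 - 2*n^4 + 6*n^3 - 12*n^2 - 34*n - 4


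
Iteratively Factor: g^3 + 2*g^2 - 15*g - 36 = (g + 3)*(g^2 - g - 12) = (g - 4)*(g + 3)*(g + 3)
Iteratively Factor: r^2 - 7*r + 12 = (r - 4)*(r - 3)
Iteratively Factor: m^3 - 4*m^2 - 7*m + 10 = (m + 2)*(m^2 - 6*m + 5) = (m - 1)*(m + 2)*(m - 5)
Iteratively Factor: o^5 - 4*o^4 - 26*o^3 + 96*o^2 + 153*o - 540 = (o + 3)*(o^4 - 7*o^3 - 5*o^2 + 111*o - 180) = (o - 3)*(o + 3)*(o^3 - 4*o^2 - 17*o + 60) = (o - 3)*(o + 3)*(o + 4)*(o^2 - 8*o + 15) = (o - 3)^2*(o + 3)*(o + 4)*(o - 5)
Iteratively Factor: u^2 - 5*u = (u - 5)*(u)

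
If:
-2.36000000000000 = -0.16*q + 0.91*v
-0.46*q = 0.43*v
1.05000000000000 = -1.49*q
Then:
No Solution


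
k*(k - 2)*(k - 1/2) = k^3 - 5*k^2/2 + k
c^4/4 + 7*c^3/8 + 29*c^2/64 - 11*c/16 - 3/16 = (c/4 + 1/2)*(c - 3/4)*(c + 1/4)*(c + 2)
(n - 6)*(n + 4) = n^2 - 2*n - 24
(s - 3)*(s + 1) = s^2 - 2*s - 3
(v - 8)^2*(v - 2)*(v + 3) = v^4 - 15*v^3 + 42*v^2 + 160*v - 384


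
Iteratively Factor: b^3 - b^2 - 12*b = (b + 3)*(b^2 - 4*b) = b*(b + 3)*(b - 4)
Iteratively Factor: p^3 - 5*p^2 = (p)*(p^2 - 5*p) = p^2*(p - 5)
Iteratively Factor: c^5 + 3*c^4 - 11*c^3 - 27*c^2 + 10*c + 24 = (c + 4)*(c^4 - c^3 - 7*c^2 + c + 6) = (c + 1)*(c + 4)*(c^3 - 2*c^2 - 5*c + 6) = (c + 1)*(c + 2)*(c + 4)*(c^2 - 4*c + 3) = (c - 1)*(c + 1)*(c + 2)*(c + 4)*(c - 3)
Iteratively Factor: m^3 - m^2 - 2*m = (m + 1)*(m^2 - 2*m) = (m - 2)*(m + 1)*(m)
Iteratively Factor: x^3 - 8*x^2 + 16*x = (x - 4)*(x^2 - 4*x) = (x - 4)^2*(x)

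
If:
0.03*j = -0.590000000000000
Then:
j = -19.67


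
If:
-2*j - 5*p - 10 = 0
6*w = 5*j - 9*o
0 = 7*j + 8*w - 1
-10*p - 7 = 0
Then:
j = -13/4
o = -545/144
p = -7/10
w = 95/32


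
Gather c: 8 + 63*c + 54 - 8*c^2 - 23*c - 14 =-8*c^2 + 40*c + 48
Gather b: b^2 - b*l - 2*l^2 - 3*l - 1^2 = b^2 - b*l - 2*l^2 - 3*l - 1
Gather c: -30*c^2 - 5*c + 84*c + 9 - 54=-30*c^2 + 79*c - 45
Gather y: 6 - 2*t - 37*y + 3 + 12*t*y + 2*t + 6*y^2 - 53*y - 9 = 6*y^2 + y*(12*t - 90)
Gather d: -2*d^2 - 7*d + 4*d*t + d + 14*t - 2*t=-2*d^2 + d*(4*t - 6) + 12*t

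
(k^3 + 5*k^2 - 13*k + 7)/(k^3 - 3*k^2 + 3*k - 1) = (k + 7)/(k - 1)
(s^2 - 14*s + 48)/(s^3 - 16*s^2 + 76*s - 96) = 1/(s - 2)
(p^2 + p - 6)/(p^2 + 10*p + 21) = (p - 2)/(p + 7)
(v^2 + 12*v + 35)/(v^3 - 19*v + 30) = (v + 7)/(v^2 - 5*v + 6)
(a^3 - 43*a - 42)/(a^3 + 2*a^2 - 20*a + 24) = (a^2 - 6*a - 7)/(a^2 - 4*a + 4)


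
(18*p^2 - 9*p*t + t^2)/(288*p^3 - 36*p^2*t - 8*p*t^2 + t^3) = (3*p - t)/(48*p^2 + 2*p*t - t^2)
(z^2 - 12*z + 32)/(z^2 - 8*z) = (z - 4)/z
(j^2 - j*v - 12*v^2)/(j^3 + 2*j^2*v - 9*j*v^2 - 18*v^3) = (-j + 4*v)/(-j^2 + j*v + 6*v^2)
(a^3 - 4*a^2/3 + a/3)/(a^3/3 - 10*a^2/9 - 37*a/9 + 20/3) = 3*a*(3*a^2 - 4*a + 1)/(3*a^3 - 10*a^2 - 37*a + 60)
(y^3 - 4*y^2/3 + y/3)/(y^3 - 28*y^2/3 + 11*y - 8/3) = y/(y - 8)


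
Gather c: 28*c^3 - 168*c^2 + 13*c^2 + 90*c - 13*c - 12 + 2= 28*c^3 - 155*c^2 + 77*c - 10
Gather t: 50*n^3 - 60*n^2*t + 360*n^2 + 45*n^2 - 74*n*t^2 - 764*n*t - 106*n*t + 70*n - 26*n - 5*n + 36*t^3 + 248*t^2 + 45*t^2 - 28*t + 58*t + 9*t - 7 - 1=50*n^3 + 405*n^2 + 39*n + 36*t^3 + t^2*(293 - 74*n) + t*(-60*n^2 - 870*n + 39) - 8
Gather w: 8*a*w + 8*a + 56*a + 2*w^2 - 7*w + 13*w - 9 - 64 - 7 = 64*a + 2*w^2 + w*(8*a + 6) - 80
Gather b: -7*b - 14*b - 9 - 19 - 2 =-21*b - 30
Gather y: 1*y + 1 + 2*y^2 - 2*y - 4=2*y^2 - y - 3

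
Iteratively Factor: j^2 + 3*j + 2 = (j + 1)*(j + 2)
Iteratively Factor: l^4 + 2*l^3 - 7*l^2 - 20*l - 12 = (l + 2)*(l^3 - 7*l - 6) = (l - 3)*(l + 2)*(l^2 + 3*l + 2) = (l - 3)*(l + 2)^2*(l + 1)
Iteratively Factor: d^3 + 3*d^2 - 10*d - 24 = (d + 2)*(d^2 + d - 12) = (d - 3)*(d + 2)*(d + 4)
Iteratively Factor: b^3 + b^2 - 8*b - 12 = (b - 3)*(b^2 + 4*b + 4) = (b - 3)*(b + 2)*(b + 2)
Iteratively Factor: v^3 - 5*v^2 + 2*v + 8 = (v - 2)*(v^2 - 3*v - 4) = (v - 4)*(v - 2)*(v + 1)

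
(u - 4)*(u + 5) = u^2 + u - 20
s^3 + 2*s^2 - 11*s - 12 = (s - 3)*(s + 1)*(s + 4)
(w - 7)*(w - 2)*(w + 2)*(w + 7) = w^4 - 53*w^2 + 196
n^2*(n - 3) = n^3 - 3*n^2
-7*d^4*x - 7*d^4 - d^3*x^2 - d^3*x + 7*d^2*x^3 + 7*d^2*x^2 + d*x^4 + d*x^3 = (-d + x)*(d + x)*(7*d + x)*(d*x + d)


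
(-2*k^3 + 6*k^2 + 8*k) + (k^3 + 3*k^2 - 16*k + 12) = -k^3 + 9*k^2 - 8*k + 12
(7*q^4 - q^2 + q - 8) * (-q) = -7*q^5 + q^3 - q^2 + 8*q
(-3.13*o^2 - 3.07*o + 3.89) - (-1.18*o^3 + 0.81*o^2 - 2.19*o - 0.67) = 1.18*o^3 - 3.94*o^2 - 0.88*o + 4.56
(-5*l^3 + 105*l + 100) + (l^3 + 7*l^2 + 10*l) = -4*l^3 + 7*l^2 + 115*l + 100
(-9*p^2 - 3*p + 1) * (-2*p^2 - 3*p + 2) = 18*p^4 + 33*p^3 - 11*p^2 - 9*p + 2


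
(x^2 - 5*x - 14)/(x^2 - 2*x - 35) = (x + 2)/(x + 5)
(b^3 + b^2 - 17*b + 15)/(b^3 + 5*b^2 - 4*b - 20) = (b^2 - 4*b + 3)/(b^2 - 4)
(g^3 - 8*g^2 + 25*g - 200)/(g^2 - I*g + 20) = (g^2 + g*(-8 + 5*I) - 40*I)/(g + 4*I)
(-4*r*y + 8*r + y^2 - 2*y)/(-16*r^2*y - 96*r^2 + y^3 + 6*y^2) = (y - 2)/(4*r*y + 24*r + y^2 + 6*y)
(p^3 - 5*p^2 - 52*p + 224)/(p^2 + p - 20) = (p^2 - p - 56)/(p + 5)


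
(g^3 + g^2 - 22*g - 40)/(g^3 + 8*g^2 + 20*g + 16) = (g - 5)/(g + 2)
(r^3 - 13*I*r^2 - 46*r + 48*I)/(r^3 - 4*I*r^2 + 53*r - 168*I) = (r - 2*I)/(r + 7*I)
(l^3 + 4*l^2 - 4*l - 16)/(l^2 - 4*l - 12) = (l^2 + 2*l - 8)/(l - 6)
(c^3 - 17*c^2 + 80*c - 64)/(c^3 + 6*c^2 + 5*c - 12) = (c^2 - 16*c + 64)/(c^2 + 7*c + 12)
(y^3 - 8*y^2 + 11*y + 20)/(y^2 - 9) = (y^3 - 8*y^2 + 11*y + 20)/(y^2 - 9)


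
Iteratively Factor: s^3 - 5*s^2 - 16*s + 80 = (s - 4)*(s^2 - s - 20) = (s - 5)*(s - 4)*(s + 4)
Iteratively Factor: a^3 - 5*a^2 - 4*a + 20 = (a - 5)*(a^2 - 4) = (a - 5)*(a + 2)*(a - 2)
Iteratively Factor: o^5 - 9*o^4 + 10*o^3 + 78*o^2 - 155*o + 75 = (o - 5)*(o^4 - 4*o^3 - 10*o^2 + 28*o - 15) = (o - 5)*(o - 1)*(o^3 - 3*o^2 - 13*o + 15) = (o - 5)*(o - 1)^2*(o^2 - 2*o - 15) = (o - 5)*(o - 1)^2*(o + 3)*(o - 5)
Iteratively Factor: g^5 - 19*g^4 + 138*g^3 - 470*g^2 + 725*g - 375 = (g - 5)*(g^4 - 14*g^3 + 68*g^2 - 130*g + 75) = (g - 5)^2*(g^3 - 9*g^2 + 23*g - 15) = (g - 5)^2*(g - 3)*(g^2 - 6*g + 5) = (g - 5)^3*(g - 3)*(g - 1)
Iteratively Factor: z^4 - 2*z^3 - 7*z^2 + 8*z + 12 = (z - 2)*(z^3 - 7*z - 6) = (z - 3)*(z - 2)*(z^2 + 3*z + 2) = (z - 3)*(z - 2)*(z + 1)*(z + 2)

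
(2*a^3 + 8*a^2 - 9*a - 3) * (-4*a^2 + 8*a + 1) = -8*a^5 - 16*a^4 + 102*a^3 - 52*a^2 - 33*a - 3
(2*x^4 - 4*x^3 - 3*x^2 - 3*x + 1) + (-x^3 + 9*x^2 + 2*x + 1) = 2*x^4 - 5*x^3 + 6*x^2 - x + 2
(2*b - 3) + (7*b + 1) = 9*b - 2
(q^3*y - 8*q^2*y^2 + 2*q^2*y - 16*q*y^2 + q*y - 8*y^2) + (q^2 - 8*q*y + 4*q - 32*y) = q^3*y - 8*q^2*y^2 + 2*q^2*y + q^2 - 16*q*y^2 - 7*q*y + 4*q - 8*y^2 - 32*y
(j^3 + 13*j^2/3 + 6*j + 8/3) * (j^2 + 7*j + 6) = j^5 + 34*j^4/3 + 127*j^3/3 + 212*j^2/3 + 164*j/3 + 16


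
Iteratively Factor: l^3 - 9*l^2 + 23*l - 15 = (l - 1)*(l^2 - 8*l + 15) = (l - 5)*(l - 1)*(l - 3)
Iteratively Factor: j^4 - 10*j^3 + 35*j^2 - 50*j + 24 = (j - 4)*(j^3 - 6*j^2 + 11*j - 6) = (j - 4)*(j - 3)*(j^2 - 3*j + 2) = (j - 4)*(j - 3)*(j - 1)*(j - 2)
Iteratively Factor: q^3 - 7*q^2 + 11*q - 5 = (q - 5)*(q^2 - 2*q + 1) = (q - 5)*(q - 1)*(q - 1)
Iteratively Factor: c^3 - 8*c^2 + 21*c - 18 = (c - 3)*(c^2 - 5*c + 6) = (c - 3)*(c - 2)*(c - 3)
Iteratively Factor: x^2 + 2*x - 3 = (x + 3)*(x - 1)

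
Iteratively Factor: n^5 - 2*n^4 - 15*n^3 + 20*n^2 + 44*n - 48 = (n - 4)*(n^4 + 2*n^3 - 7*n^2 - 8*n + 12) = (n - 4)*(n + 2)*(n^3 - 7*n + 6) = (n - 4)*(n - 2)*(n + 2)*(n^2 + 2*n - 3) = (n - 4)*(n - 2)*(n - 1)*(n + 2)*(n + 3)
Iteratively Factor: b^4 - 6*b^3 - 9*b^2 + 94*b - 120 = (b - 2)*(b^3 - 4*b^2 - 17*b + 60) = (b - 3)*(b - 2)*(b^2 - b - 20) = (b - 5)*(b - 3)*(b - 2)*(b + 4)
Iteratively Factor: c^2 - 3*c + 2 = (c - 2)*(c - 1)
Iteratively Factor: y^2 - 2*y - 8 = (y + 2)*(y - 4)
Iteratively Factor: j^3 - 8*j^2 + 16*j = (j)*(j^2 - 8*j + 16) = j*(j - 4)*(j - 4)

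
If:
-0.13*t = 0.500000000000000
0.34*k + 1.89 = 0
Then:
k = -5.56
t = -3.85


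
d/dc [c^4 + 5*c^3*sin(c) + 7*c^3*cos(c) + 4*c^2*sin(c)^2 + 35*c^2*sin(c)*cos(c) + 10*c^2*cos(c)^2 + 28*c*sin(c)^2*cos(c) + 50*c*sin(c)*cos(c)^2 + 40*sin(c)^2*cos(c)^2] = -7*c^3*sin(c) + 5*c^3*cos(c) + 4*c^3 + 15*c^2*sin(c) - 6*c^2*sin(2*c) + 21*c^2*cos(c) + 35*c^2*cos(2*c) - 7*c*sin(c) + 35*c*sin(2*c) + 21*c*sin(3*c) + 25*c*cos(c)/2 + 6*c*cos(2*c) + 75*c*cos(3*c)/2 + 14*c + 25*sin(c)/2 + 25*sin(3*c)/2 + 20*sin(4*c) + 7*cos(c) - 7*cos(3*c)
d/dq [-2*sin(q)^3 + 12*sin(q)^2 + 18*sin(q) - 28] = 6*(4*sin(q) + cos(q)^2 + 2)*cos(q)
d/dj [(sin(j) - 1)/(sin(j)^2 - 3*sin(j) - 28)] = (2*sin(j) + cos(j)^2 - 32)*cos(j)/((sin(j) - 7)^2*(sin(j) + 4)^2)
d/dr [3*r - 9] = 3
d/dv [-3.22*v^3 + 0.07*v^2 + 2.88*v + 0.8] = -9.66*v^2 + 0.14*v + 2.88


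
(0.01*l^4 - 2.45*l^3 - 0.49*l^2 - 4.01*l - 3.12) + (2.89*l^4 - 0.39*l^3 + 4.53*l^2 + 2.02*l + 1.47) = 2.9*l^4 - 2.84*l^3 + 4.04*l^2 - 1.99*l - 1.65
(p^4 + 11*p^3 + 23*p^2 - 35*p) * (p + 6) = p^5 + 17*p^4 + 89*p^3 + 103*p^2 - 210*p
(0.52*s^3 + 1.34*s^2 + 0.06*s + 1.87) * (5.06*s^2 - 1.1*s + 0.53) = 2.6312*s^5 + 6.2084*s^4 - 0.8948*s^3 + 10.1064*s^2 - 2.0252*s + 0.9911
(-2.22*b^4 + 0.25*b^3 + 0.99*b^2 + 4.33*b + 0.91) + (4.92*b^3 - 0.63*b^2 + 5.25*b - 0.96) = -2.22*b^4 + 5.17*b^3 + 0.36*b^2 + 9.58*b - 0.0499999999999999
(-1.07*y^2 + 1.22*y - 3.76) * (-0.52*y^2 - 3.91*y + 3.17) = 0.5564*y^4 + 3.5493*y^3 - 6.2069*y^2 + 18.569*y - 11.9192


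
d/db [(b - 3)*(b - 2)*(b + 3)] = 3*b^2 - 4*b - 9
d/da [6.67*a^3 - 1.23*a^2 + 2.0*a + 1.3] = 20.01*a^2 - 2.46*a + 2.0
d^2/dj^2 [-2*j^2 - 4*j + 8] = -4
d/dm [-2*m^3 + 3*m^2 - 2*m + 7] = -6*m^2 + 6*m - 2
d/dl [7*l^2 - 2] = 14*l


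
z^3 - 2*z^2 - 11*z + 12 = (z - 4)*(z - 1)*(z + 3)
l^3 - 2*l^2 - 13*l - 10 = (l - 5)*(l + 1)*(l + 2)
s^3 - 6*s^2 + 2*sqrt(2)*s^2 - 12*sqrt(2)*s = s*(s - 6)*(s + 2*sqrt(2))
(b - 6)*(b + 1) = b^2 - 5*b - 6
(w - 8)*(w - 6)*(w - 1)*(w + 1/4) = w^4 - 59*w^3/4 + 233*w^2/4 - 65*w/2 - 12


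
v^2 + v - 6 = (v - 2)*(v + 3)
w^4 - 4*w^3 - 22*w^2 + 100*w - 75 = (w - 5)*(w - 3)*(w - 1)*(w + 5)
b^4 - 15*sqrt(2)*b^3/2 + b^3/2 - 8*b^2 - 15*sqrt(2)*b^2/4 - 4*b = b*(b + 1/2)*(b - 8*sqrt(2))*(b + sqrt(2)/2)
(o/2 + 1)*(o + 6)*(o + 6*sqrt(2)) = o^3/2 + 4*o^2 + 3*sqrt(2)*o^2 + 6*o + 24*sqrt(2)*o + 36*sqrt(2)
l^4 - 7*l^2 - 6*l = l*(l - 3)*(l + 1)*(l + 2)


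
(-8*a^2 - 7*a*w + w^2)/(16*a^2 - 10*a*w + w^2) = (a + w)/(-2*a + w)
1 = 1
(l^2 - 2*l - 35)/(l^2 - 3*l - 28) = (l + 5)/(l + 4)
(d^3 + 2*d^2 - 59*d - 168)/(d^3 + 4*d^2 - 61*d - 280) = (d + 3)/(d + 5)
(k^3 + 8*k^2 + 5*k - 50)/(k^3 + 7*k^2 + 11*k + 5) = (k^2 + 3*k - 10)/(k^2 + 2*k + 1)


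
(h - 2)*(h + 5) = h^2 + 3*h - 10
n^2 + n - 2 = (n - 1)*(n + 2)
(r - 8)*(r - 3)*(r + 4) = r^3 - 7*r^2 - 20*r + 96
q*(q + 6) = q^2 + 6*q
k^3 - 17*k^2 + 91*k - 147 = (k - 7)^2*(k - 3)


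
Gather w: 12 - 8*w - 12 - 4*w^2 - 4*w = -4*w^2 - 12*w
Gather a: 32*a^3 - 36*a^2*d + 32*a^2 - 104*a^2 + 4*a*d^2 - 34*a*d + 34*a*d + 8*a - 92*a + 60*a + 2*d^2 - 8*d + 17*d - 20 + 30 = 32*a^3 + a^2*(-36*d - 72) + a*(4*d^2 - 24) + 2*d^2 + 9*d + 10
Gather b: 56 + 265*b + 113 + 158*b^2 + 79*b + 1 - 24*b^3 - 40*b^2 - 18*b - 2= -24*b^3 + 118*b^2 + 326*b + 168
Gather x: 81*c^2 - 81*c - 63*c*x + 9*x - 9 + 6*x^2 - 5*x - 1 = 81*c^2 - 81*c + 6*x^2 + x*(4 - 63*c) - 10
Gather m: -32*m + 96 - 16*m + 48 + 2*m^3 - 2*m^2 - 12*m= 2*m^3 - 2*m^2 - 60*m + 144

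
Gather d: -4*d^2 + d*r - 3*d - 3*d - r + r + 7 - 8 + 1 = -4*d^2 + d*(r - 6)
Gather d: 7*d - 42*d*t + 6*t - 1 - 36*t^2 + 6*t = d*(7 - 42*t) - 36*t^2 + 12*t - 1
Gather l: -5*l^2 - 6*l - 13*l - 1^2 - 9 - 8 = -5*l^2 - 19*l - 18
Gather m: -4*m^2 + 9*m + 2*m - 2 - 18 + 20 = -4*m^2 + 11*m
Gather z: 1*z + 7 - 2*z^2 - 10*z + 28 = -2*z^2 - 9*z + 35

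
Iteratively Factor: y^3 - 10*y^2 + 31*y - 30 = (y - 2)*(y^2 - 8*y + 15) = (y - 3)*(y - 2)*(y - 5)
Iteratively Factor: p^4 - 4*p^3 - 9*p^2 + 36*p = (p - 3)*(p^3 - p^2 - 12*p) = (p - 3)*(p + 3)*(p^2 - 4*p) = p*(p - 3)*(p + 3)*(p - 4)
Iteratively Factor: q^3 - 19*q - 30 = (q + 2)*(q^2 - 2*q - 15) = (q - 5)*(q + 2)*(q + 3)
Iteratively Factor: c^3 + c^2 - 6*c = (c + 3)*(c^2 - 2*c) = c*(c + 3)*(c - 2)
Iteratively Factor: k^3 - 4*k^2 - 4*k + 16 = (k - 4)*(k^2 - 4) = (k - 4)*(k - 2)*(k + 2)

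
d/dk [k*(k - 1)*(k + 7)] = 3*k^2 + 12*k - 7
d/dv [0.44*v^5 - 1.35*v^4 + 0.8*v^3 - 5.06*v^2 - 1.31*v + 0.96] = 2.2*v^4 - 5.4*v^3 + 2.4*v^2 - 10.12*v - 1.31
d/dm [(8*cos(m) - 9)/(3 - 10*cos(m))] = 66*sin(m)/(10*cos(m) - 3)^2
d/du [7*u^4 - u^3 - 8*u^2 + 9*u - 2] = 28*u^3 - 3*u^2 - 16*u + 9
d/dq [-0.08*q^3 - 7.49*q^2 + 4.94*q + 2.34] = -0.24*q^2 - 14.98*q + 4.94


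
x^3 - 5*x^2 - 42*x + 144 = (x - 8)*(x - 3)*(x + 6)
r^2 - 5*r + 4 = (r - 4)*(r - 1)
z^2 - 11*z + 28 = (z - 7)*(z - 4)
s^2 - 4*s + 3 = (s - 3)*(s - 1)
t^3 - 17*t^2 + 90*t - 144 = (t - 8)*(t - 6)*(t - 3)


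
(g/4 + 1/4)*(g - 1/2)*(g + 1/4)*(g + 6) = g^4/4 + 27*g^3/16 + 33*g^2/32 - 19*g/32 - 3/16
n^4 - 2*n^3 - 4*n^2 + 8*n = n*(n - 2)^2*(n + 2)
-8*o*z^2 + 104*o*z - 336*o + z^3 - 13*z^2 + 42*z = (-8*o + z)*(z - 7)*(z - 6)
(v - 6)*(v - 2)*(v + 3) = v^3 - 5*v^2 - 12*v + 36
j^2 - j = j*(j - 1)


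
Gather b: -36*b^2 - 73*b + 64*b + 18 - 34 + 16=-36*b^2 - 9*b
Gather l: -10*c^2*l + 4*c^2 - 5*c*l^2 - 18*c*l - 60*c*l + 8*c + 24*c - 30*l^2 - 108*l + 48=4*c^2 + 32*c + l^2*(-5*c - 30) + l*(-10*c^2 - 78*c - 108) + 48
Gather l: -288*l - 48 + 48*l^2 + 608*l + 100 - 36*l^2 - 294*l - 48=12*l^2 + 26*l + 4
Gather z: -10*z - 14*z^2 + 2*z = -14*z^2 - 8*z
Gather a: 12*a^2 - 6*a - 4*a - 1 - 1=12*a^2 - 10*a - 2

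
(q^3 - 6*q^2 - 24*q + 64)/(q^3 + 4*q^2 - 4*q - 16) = (q - 8)/(q + 2)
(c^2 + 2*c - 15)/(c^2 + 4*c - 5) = (c - 3)/(c - 1)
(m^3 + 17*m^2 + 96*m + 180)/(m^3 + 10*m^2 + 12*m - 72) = (m + 5)/(m - 2)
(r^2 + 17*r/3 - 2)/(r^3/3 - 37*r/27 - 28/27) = 9*(-3*r^2 - 17*r + 6)/(-9*r^3 + 37*r + 28)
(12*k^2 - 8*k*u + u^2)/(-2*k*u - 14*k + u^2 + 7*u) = (-6*k + u)/(u + 7)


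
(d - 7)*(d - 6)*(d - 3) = d^3 - 16*d^2 + 81*d - 126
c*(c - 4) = c^2 - 4*c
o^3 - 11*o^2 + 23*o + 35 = (o - 7)*(o - 5)*(o + 1)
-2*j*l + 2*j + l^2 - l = (-2*j + l)*(l - 1)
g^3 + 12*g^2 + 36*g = g*(g + 6)^2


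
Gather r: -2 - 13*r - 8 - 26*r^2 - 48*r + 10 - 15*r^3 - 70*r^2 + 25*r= -15*r^3 - 96*r^2 - 36*r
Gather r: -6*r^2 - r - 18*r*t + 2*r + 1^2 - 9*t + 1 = -6*r^2 + r*(1 - 18*t) - 9*t + 2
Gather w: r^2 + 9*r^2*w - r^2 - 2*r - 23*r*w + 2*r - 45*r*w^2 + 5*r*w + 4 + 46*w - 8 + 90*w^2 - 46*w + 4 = w^2*(90 - 45*r) + w*(9*r^2 - 18*r)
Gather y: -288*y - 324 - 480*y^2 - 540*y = -480*y^2 - 828*y - 324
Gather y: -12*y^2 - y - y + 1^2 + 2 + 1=-12*y^2 - 2*y + 4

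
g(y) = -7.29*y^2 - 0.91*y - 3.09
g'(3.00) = -44.65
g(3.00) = -71.43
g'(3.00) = -44.65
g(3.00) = -71.43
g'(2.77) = -41.30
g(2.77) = -61.55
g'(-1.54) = 21.54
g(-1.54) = -18.98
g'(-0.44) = 5.51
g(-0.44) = -4.10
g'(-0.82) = 11.05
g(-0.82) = -7.25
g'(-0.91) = 12.36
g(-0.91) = -8.30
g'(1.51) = -22.93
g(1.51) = -21.09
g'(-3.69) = 52.89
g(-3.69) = -98.99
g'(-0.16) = 1.42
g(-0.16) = -3.13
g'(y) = -14.58*y - 0.91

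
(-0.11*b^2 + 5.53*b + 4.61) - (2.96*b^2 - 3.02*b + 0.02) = -3.07*b^2 + 8.55*b + 4.59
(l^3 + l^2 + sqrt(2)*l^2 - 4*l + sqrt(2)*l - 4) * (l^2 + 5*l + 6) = l^5 + sqrt(2)*l^4 + 6*l^4 + 7*l^3 + 6*sqrt(2)*l^3 - 18*l^2 + 11*sqrt(2)*l^2 - 44*l + 6*sqrt(2)*l - 24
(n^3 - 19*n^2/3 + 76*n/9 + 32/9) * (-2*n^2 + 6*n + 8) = -2*n^5 + 56*n^4/3 - 422*n^3/9 - 64*n^2/9 + 800*n/9 + 256/9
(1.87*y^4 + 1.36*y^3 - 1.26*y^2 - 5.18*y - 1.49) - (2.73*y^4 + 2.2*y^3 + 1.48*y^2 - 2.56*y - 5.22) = -0.86*y^4 - 0.84*y^3 - 2.74*y^2 - 2.62*y + 3.73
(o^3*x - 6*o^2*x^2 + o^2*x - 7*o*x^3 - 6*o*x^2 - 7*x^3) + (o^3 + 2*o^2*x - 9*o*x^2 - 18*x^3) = o^3*x + o^3 - 6*o^2*x^2 + 3*o^2*x - 7*o*x^3 - 15*o*x^2 - 25*x^3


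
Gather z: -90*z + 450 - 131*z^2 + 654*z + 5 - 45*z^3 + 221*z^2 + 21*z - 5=-45*z^3 + 90*z^2 + 585*z + 450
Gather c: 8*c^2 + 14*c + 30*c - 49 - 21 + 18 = 8*c^2 + 44*c - 52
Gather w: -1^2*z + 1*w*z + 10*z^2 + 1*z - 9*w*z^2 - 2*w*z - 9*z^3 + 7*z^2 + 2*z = w*(-9*z^2 - z) - 9*z^3 + 17*z^2 + 2*z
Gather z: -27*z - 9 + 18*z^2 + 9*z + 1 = 18*z^2 - 18*z - 8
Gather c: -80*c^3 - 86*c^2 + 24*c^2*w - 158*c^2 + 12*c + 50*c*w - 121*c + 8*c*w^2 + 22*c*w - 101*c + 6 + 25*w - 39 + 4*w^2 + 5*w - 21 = -80*c^3 + c^2*(24*w - 244) + c*(8*w^2 + 72*w - 210) + 4*w^2 + 30*w - 54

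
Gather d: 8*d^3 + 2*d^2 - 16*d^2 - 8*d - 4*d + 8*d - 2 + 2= 8*d^3 - 14*d^2 - 4*d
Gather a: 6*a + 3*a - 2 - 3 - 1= 9*a - 6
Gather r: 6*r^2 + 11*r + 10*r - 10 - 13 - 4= 6*r^2 + 21*r - 27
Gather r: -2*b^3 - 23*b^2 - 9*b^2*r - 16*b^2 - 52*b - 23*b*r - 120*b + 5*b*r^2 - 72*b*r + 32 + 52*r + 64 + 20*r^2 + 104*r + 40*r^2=-2*b^3 - 39*b^2 - 172*b + r^2*(5*b + 60) + r*(-9*b^2 - 95*b + 156) + 96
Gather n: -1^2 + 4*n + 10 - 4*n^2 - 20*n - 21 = -4*n^2 - 16*n - 12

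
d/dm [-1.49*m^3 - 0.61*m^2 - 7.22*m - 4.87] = -4.47*m^2 - 1.22*m - 7.22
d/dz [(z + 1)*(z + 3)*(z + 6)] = 3*z^2 + 20*z + 27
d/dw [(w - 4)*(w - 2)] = 2*w - 6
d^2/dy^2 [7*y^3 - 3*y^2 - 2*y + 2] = 42*y - 6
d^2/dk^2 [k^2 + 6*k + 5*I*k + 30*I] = 2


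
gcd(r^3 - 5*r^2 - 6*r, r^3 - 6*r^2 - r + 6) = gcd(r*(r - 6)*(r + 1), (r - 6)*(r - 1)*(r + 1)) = r^2 - 5*r - 6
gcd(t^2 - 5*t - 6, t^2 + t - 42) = t - 6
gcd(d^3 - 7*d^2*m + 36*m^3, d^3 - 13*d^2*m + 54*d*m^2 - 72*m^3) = d^2 - 9*d*m + 18*m^2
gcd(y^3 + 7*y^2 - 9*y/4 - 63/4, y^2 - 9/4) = y^2 - 9/4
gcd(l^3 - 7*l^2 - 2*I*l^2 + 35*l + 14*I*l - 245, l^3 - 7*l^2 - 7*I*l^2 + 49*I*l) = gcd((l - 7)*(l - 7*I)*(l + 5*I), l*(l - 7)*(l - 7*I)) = l^2 + l*(-7 - 7*I) + 49*I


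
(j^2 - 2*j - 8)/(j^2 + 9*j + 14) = (j - 4)/(j + 7)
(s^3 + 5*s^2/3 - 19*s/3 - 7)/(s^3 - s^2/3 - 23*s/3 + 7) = (s + 1)/(s - 1)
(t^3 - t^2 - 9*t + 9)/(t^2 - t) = t - 9/t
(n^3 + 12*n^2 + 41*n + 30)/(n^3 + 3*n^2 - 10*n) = (n^2 + 7*n + 6)/(n*(n - 2))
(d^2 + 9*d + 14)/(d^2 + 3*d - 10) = (d^2 + 9*d + 14)/(d^2 + 3*d - 10)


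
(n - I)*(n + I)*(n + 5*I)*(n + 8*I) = n^4 + 13*I*n^3 - 39*n^2 + 13*I*n - 40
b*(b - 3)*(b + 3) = b^3 - 9*b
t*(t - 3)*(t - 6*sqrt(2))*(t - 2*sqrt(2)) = t^4 - 8*sqrt(2)*t^3 - 3*t^3 + 24*t^2 + 24*sqrt(2)*t^2 - 72*t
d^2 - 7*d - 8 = (d - 8)*(d + 1)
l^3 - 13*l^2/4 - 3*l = l*(l - 4)*(l + 3/4)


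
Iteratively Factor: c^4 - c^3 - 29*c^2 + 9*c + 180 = (c + 4)*(c^3 - 5*c^2 - 9*c + 45) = (c - 5)*(c + 4)*(c^2 - 9) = (c - 5)*(c + 3)*(c + 4)*(c - 3)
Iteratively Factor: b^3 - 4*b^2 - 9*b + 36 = (b - 3)*(b^2 - b - 12) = (b - 3)*(b + 3)*(b - 4)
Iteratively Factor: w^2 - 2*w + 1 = (w - 1)*(w - 1)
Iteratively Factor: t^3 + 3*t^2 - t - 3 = (t - 1)*(t^2 + 4*t + 3) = (t - 1)*(t + 3)*(t + 1)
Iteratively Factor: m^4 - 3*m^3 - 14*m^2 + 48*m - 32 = (m - 4)*(m^3 + m^2 - 10*m + 8) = (m - 4)*(m - 1)*(m^2 + 2*m - 8) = (m - 4)*(m - 1)*(m + 4)*(m - 2)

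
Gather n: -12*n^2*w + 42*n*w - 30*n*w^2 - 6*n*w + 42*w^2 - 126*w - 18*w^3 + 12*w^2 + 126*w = -12*n^2*w + n*(-30*w^2 + 36*w) - 18*w^3 + 54*w^2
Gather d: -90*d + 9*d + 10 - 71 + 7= -81*d - 54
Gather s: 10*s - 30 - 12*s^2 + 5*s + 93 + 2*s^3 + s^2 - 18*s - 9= 2*s^3 - 11*s^2 - 3*s + 54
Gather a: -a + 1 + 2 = 3 - a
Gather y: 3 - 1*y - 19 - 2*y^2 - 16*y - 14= -2*y^2 - 17*y - 30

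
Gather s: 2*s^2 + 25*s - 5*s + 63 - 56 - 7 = 2*s^2 + 20*s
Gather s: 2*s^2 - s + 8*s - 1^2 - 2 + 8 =2*s^2 + 7*s + 5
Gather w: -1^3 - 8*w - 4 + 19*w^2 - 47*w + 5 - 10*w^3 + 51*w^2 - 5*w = -10*w^3 + 70*w^2 - 60*w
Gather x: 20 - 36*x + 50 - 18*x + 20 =90 - 54*x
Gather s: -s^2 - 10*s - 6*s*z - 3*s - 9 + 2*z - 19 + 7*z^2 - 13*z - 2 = -s^2 + s*(-6*z - 13) + 7*z^2 - 11*z - 30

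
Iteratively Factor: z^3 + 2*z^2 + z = (z)*(z^2 + 2*z + 1) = z*(z + 1)*(z + 1)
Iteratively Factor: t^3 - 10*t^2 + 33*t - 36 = (t - 4)*(t^2 - 6*t + 9) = (t - 4)*(t - 3)*(t - 3)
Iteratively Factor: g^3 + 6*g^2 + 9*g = (g + 3)*(g^2 + 3*g) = g*(g + 3)*(g + 3)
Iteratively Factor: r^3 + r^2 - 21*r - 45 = (r + 3)*(r^2 - 2*r - 15) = (r + 3)^2*(r - 5)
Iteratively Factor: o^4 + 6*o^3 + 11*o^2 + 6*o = (o)*(o^3 + 6*o^2 + 11*o + 6) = o*(o + 2)*(o^2 + 4*o + 3) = o*(o + 1)*(o + 2)*(o + 3)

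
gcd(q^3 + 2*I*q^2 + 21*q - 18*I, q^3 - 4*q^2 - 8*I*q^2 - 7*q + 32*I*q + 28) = q - I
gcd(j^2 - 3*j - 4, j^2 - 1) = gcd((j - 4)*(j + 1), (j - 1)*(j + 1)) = j + 1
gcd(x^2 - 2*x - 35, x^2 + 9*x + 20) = x + 5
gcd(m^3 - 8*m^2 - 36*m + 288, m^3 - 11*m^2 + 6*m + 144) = m^2 - 14*m + 48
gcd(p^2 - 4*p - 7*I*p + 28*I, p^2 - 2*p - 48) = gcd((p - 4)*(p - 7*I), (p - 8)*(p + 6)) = 1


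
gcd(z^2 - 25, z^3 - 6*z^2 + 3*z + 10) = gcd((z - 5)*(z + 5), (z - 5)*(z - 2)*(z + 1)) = z - 5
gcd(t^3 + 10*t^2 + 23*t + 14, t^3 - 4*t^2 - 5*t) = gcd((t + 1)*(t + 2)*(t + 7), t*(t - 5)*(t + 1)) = t + 1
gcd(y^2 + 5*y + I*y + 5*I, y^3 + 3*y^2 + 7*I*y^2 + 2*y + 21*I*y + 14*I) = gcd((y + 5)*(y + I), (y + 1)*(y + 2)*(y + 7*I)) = 1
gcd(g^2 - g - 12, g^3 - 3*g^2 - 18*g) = g + 3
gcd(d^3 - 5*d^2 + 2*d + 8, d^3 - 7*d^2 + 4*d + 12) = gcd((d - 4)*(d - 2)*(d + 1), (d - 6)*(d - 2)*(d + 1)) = d^2 - d - 2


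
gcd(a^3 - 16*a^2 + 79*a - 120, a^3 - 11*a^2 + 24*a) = a^2 - 11*a + 24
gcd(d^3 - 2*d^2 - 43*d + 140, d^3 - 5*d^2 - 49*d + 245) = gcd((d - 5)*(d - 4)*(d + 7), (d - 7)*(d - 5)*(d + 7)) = d^2 + 2*d - 35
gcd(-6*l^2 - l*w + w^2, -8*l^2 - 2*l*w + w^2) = 2*l + w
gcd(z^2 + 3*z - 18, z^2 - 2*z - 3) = z - 3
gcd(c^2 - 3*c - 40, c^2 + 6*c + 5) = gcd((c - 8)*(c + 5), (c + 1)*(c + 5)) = c + 5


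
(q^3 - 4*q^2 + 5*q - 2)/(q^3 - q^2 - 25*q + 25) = (q^2 - 3*q + 2)/(q^2 - 25)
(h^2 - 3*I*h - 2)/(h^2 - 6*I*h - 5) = (h - 2*I)/(h - 5*I)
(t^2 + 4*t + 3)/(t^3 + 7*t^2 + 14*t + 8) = (t + 3)/(t^2 + 6*t + 8)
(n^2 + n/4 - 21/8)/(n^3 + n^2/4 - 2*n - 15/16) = 2*(4*n + 7)/(8*n^2 + 14*n + 5)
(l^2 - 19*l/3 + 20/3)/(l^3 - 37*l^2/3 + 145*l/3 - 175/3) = (3*l - 4)/(3*l^2 - 22*l + 35)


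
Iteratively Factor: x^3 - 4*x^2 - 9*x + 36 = (x + 3)*(x^2 - 7*x + 12) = (x - 3)*(x + 3)*(x - 4)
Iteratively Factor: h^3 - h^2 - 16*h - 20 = (h + 2)*(h^2 - 3*h - 10) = (h - 5)*(h + 2)*(h + 2)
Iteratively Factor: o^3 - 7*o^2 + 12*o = (o - 3)*(o^2 - 4*o) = o*(o - 3)*(o - 4)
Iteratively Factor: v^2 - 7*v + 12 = (v - 4)*(v - 3)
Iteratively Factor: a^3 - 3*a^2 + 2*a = (a - 1)*(a^2 - 2*a) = a*(a - 1)*(a - 2)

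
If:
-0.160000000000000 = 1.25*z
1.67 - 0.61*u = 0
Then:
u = 2.74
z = -0.13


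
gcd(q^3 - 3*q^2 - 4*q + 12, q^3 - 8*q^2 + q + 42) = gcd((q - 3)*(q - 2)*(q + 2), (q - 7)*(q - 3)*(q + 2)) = q^2 - q - 6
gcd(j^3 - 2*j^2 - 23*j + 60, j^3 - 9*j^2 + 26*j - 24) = j^2 - 7*j + 12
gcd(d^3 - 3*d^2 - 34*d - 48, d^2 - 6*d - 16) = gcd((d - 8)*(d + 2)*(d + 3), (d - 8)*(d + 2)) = d^2 - 6*d - 16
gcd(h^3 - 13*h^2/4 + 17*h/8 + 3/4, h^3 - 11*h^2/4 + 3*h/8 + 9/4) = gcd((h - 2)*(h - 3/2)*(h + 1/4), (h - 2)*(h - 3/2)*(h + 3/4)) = h^2 - 7*h/2 + 3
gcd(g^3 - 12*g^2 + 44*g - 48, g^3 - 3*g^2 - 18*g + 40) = g - 2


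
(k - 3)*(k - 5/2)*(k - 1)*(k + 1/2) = k^4 - 6*k^3 + 39*k^2/4 - k - 15/4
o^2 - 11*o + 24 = (o - 8)*(o - 3)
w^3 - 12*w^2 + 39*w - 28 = (w - 7)*(w - 4)*(w - 1)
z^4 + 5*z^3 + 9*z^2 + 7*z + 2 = (z + 1)^3*(z + 2)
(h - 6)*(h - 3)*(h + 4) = h^3 - 5*h^2 - 18*h + 72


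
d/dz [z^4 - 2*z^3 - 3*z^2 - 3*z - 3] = 4*z^3 - 6*z^2 - 6*z - 3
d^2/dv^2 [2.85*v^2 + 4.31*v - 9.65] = 5.70000000000000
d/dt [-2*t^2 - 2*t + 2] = -4*t - 2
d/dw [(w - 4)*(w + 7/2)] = 2*w - 1/2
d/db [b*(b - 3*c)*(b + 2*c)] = 3*b^2 - 2*b*c - 6*c^2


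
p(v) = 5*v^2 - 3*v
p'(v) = 10*v - 3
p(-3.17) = 59.75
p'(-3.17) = -34.70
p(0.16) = -0.35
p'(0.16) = -1.40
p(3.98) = 67.26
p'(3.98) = 36.80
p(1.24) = 3.97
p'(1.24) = 9.40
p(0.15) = -0.34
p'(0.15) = -1.50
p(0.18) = -0.38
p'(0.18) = -1.20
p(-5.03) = 141.59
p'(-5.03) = -53.30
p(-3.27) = 63.27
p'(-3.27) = -35.70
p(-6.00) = 198.00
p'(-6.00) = -63.00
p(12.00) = 684.00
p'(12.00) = 117.00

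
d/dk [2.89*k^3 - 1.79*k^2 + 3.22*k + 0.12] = 8.67*k^2 - 3.58*k + 3.22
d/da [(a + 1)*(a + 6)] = 2*a + 7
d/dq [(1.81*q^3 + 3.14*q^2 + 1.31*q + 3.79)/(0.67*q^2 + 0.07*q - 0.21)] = (1.2127*q^4 + 0.2534*q^3 - 1.7982*q^2 - 6.3974*q - 0.5404)/(0.4489*q^4 + 0.0938*q^3 - 0.2765*q^2 - 0.0294*q + 0.0441)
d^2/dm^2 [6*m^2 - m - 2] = 12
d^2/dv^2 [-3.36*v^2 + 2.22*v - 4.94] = -6.72000000000000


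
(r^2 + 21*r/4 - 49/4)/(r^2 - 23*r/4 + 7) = (r + 7)/(r - 4)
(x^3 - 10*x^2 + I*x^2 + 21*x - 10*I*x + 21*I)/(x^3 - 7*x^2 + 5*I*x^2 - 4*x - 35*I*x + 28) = (x - 3)/(x + 4*I)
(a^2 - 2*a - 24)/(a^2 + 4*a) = (a - 6)/a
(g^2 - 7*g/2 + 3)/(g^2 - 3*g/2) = (g - 2)/g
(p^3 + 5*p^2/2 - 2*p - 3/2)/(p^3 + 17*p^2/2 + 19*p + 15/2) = (p - 1)/(p + 5)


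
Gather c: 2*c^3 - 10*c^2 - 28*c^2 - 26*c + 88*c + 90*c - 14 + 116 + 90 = 2*c^3 - 38*c^2 + 152*c + 192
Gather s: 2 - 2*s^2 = 2 - 2*s^2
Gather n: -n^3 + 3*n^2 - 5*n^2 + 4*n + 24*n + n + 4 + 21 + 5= -n^3 - 2*n^2 + 29*n + 30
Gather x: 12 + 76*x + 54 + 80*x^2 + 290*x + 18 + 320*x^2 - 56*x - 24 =400*x^2 + 310*x + 60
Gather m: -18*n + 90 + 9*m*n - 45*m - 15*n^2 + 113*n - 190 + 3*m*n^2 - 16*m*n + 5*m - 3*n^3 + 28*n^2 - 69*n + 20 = m*(3*n^2 - 7*n - 40) - 3*n^3 + 13*n^2 + 26*n - 80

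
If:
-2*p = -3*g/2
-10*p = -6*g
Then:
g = 0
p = 0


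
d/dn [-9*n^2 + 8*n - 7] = 8 - 18*n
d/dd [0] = 0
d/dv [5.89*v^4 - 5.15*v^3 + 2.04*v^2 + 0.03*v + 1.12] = 23.56*v^3 - 15.45*v^2 + 4.08*v + 0.03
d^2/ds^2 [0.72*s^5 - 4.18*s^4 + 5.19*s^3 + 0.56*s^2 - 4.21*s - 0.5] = 14.4*s^3 - 50.16*s^2 + 31.14*s + 1.12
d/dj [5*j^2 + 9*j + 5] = 10*j + 9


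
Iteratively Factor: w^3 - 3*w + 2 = (w - 1)*(w^2 + w - 2) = (w - 1)*(w + 2)*(w - 1)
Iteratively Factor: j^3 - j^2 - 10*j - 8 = (j + 2)*(j^2 - 3*j - 4) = (j - 4)*(j + 2)*(j + 1)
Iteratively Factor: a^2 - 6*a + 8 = (a - 2)*(a - 4)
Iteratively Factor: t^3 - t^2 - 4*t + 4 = (t - 2)*(t^2 + t - 2) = (t - 2)*(t - 1)*(t + 2)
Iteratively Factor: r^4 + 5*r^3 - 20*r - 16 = (r + 1)*(r^3 + 4*r^2 - 4*r - 16) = (r - 2)*(r + 1)*(r^2 + 6*r + 8) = (r - 2)*(r + 1)*(r + 4)*(r + 2)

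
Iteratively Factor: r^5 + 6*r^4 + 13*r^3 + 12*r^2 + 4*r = (r + 2)*(r^4 + 4*r^3 + 5*r^2 + 2*r) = (r + 1)*(r + 2)*(r^3 + 3*r^2 + 2*r) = (r + 1)*(r + 2)^2*(r^2 + r) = (r + 1)^2*(r + 2)^2*(r)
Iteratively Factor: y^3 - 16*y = (y)*(y^2 - 16) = y*(y - 4)*(y + 4)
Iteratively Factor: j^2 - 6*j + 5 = (j - 1)*(j - 5)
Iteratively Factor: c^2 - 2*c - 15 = (c + 3)*(c - 5)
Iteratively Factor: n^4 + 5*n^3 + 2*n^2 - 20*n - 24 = (n + 3)*(n^3 + 2*n^2 - 4*n - 8) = (n + 2)*(n + 3)*(n^2 - 4) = (n - 2)*(n + 2)*(n + 3)*(n + 2)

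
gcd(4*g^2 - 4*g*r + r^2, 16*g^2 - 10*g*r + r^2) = -2*g + r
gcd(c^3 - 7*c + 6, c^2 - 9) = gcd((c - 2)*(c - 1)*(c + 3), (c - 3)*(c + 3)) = c + 3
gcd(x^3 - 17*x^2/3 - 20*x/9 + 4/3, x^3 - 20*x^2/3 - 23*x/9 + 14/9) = x^2 + x/3 - 2/9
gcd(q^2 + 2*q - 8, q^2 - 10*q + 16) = q - 2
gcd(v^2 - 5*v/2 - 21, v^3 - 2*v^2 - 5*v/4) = 1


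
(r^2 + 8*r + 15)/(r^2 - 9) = (r + 5)/(r - 3)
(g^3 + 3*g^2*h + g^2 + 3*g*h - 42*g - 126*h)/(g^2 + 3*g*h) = g + 1 - 42/g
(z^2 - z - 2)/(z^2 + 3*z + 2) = (z - 2)/(z + 2)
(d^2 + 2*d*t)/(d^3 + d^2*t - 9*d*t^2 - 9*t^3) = d*(d + 2*t)/(d^3 + d^2*t - 9*d*t^2 - 9*t^3)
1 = 1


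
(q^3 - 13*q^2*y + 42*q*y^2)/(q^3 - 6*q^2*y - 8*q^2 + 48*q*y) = (q - 7*y)/(q - 8)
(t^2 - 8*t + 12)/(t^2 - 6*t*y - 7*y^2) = (-t^2 + 8*t - 12)/(-t^2 + 6*t*y + 7*y^2)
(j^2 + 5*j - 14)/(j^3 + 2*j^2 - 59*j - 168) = (j - 2)/(j^2 - 5*j - 24)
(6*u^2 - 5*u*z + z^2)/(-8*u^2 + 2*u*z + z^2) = (-3*u + z)/(4*u + z)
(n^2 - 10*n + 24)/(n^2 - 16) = (n - 6)/(n + 4)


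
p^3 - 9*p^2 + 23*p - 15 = (p - 5)*(p - 3)*(p - 1)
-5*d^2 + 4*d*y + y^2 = (-d + y)*(5*d + y)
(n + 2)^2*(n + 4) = n^3 + 8*n^2 + 20*n + 16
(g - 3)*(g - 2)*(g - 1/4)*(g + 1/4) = g^4 - 5*g^3 + 95*g^2/16 + 5*g/16 - 3/8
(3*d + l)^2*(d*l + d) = 9*d^3*l + 9*d^3 + 6*d^2*l^2 + 6*d^2*l + d*l^3 + d*l^2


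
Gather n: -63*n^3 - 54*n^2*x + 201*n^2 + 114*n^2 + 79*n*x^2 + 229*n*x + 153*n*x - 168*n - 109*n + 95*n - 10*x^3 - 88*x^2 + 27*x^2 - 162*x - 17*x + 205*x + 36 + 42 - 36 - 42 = -63*n^3 + n^2*(315 - 54*x) + n*(79*x^2 + 382*x - 182) - 10*x^3 - 61*x^2 + 26*x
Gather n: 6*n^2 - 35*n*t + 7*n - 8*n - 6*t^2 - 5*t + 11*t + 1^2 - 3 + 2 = 6*n^2 + n*(-35*t - 1) - 6*t^2 + 6*t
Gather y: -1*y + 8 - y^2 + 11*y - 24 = -y^2 + 10*y - 16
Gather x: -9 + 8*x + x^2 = x^2 + 8*x - 9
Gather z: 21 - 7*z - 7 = 14 - 7*z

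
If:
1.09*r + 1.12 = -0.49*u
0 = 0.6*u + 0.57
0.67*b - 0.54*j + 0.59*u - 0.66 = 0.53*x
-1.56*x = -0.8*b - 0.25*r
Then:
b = 1.95*x + 0.187643348623853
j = 1.43796296296296*x - 2.02736843781855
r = -0.60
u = -0.95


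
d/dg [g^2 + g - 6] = 2*g + 1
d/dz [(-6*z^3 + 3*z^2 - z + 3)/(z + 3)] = 3*(-4*z^3 - 17*z^2 + 6*z - 2)/(z^2 + 6*z + 9)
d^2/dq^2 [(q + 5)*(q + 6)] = 2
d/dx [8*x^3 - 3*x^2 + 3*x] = 24*x^2 - 6*x + 3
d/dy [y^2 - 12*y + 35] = 2*y - 12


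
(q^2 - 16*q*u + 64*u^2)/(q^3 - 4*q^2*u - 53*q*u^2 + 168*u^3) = (q - 8*u)/(q^2 + 4*q*u - 21*u^2)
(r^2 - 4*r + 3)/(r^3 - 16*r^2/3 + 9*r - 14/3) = 3*(r - 3)/(3*r^2 - 13*r + 14)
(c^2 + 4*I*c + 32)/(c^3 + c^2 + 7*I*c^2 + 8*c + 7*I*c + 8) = (c - 4*I)/(c^2 + c*(1 - I) - I)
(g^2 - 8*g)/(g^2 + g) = (g - 8)/(g + 1)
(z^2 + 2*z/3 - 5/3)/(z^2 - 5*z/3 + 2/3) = (3*z + 5)/(3*z - 2)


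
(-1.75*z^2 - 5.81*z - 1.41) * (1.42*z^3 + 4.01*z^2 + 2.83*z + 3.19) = -2.485*z^5 - 15.2677*z^4 - 30.2528*z^3 - 27.6789*z^2 - 22.5242*z - 4.4979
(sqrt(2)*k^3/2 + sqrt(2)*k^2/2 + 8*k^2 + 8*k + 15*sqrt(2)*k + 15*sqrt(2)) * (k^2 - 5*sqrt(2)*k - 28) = sqrt(2)*k^5/2 + sqrt(2)*k^4/2 + 3*k^4 - 39*sqrt(2)*k^3 + 3*k^3 - 374*k^2 - 39*sqrt(2)*k^2 - 420*sqrt(2)*k - 374*k - 420*sqrt(2)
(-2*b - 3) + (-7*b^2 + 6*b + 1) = -7*b^2 + 4*b - 2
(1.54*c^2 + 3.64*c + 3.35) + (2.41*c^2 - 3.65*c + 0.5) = 3.95*c^2 - 0.00999999999999979*c + 3.85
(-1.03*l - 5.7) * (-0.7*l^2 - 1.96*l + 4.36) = 0.721*l^3 + 6.0088*l^2 + 6.6812*l - 24.852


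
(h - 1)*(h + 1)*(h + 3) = h^3 + 3*h^2 - h - 3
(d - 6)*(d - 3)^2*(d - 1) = d^4 - 13*d^3 + 57*d^2 - 99*d + 54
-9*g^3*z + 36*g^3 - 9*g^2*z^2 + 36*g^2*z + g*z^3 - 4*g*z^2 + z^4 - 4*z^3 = (-3*g + z)*(g + z)*(3*g + z)*(z - 4)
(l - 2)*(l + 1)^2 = l^3 - 3*l - 2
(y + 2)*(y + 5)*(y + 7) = y^3 + 14*y^2 + 59*y + 70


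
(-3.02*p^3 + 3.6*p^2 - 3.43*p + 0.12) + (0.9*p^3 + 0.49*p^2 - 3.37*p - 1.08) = -2.12*p^3 + 4.09*p^2 - 6.8*p - 0.96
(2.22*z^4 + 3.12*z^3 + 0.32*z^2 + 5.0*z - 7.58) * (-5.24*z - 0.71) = -11.6328*z^5 - 17.925*z^4 - 3.892*z^3 - 26.4272*z^2 + 36.1692*z + 5.3818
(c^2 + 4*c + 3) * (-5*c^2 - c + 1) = -5*c^4 - 21*c^3 - 18*c^2 + c + 3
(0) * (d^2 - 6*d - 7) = 0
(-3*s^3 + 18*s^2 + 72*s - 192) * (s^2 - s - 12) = -3*s^5 + 21*s^4 + 90*s^3 - 480*s^2 - 672*s + 2304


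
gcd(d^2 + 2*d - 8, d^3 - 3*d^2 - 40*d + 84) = d - 2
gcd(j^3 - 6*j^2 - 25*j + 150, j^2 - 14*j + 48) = j - 6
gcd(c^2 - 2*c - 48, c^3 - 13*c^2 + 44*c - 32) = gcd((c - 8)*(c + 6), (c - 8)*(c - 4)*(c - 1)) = c - 8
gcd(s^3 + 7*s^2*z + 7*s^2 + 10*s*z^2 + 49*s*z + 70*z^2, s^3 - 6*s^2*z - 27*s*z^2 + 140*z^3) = s + 5*z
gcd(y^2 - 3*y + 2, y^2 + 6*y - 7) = y - 1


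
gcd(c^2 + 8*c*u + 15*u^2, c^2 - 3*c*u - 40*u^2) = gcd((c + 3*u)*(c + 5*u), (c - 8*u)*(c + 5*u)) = c + 5*u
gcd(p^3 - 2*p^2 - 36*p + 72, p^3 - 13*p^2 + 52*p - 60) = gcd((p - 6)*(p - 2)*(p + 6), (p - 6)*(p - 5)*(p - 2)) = p^2 - 8*p + 12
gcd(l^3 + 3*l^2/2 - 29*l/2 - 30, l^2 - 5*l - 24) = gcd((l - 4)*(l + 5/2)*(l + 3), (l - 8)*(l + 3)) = l + 3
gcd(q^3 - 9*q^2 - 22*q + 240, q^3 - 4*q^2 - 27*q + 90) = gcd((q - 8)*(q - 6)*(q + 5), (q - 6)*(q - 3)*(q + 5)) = q^2 - q - 30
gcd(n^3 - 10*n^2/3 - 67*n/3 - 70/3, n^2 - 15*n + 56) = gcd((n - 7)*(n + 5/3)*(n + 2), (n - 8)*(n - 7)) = n - 7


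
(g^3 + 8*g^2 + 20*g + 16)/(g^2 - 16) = (g^2 + 4*g + 4)/(g - 4)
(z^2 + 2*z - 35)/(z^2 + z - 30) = (z + 7)/(z + 6)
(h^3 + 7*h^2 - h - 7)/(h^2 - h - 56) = (h^2 - 1)/(h - 8)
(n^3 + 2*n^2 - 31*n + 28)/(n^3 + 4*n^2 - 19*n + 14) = (n - 4)/(n - 2)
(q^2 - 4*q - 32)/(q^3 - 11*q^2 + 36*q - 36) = (q^2 - 4*q - 32)/(q^3 - 11*q^2 + 36*q - 36)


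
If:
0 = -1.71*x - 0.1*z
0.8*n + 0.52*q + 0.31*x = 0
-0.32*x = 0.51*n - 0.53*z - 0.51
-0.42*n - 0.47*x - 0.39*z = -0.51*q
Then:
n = 0.21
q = -0.35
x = 0.04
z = -0.73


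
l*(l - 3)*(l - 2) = l^3 - 5*l^2 + 6*l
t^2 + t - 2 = (t - 1)*(t + 2)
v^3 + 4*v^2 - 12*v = v*(v - 2)*(v + 6)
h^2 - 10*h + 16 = (h - 8)*(h - 2)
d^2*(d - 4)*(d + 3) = d^4 - d^3 - 12*d^2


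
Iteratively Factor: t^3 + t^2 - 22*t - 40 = (t - 5)*(t^2 + 6*t + 8) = (t - 5)*(t + 2)*(t + 4)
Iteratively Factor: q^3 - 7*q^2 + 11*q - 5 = (q - 5)*(q^2 - 2*q + 1) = (q - 5)*(q - 1)*(q - 1)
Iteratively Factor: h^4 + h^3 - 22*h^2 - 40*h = (h)*(h^3 + h^2 - 22*h - 40) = h*(h - 5)*(h^2 + 6*h + 8) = h*(h - 5)*(h + 4)*(h + 2)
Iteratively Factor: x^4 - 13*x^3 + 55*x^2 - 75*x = (x)*(x^3 - 13*x^2 + 55*x - 75) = x*(x - 5)*(x^2 - 8*x + 15) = x*(x - 5)*(x - 3)*(x - 5)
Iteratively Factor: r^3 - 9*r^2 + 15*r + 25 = (r + 1)*(r^2 - 10*r + 25) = (r - 5)*(r + 1)*(r - 5)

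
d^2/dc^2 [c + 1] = 0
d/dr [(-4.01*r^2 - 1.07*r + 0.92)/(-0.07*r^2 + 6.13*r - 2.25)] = (-24.6562*r^2 + 18.1738*r - 3.2321)/(0.0049*r^4 - 0.8582*r^3 + 37.8919*r^2 - 27.585*r + 5.0625)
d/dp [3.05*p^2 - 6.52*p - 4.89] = 6.1*p - 6.52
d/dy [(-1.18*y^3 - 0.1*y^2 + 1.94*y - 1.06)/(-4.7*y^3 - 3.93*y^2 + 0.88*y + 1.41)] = (4.1674*y^4 + 16.1592*y^3 - 12.4012*y^2 - 8.6136*y + 3.6682)/(22.09*y^6 + 36.942*y^5 + 7.1729*y^4 - 20.1708*y^3 - 10.3082*y^2 + 2.4816*y + 1.9881)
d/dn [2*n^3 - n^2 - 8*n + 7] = 6*n^2 - 2*n - 8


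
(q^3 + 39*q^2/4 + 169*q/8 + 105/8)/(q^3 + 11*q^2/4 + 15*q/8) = (q + 7)/q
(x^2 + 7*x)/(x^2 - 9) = x*(x + 7)/(x^2 - 9)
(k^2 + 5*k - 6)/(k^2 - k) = (k + 6)/k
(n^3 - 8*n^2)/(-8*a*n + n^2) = n*(8 - n)/(8*a - n)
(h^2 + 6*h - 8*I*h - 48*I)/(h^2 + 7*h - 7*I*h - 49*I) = (h^2 + h*(6 - 8*I) - 48*I)/(h^2 + h*(7 - 7*I) - 49*I)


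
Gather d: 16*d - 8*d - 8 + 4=8*d - 4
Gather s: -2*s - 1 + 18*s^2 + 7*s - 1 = 18*s^2 + 5*s - 2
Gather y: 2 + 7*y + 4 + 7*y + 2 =14*y + 8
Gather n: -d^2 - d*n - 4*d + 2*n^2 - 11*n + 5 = -d^2 - 4*d + 2*n^2 + n*(-d - 11) + 5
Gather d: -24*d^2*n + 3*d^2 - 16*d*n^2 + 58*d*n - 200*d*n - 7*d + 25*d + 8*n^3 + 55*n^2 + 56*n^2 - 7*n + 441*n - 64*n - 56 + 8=d^2*(3 - 24*n) + d*(-16*n^2 - 142*n + 18) + 8*n^3 + 111*n^2 + 370*n - 48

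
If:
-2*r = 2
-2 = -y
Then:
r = -1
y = 2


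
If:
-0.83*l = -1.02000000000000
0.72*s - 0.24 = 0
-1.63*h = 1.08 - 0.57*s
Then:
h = -0.55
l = 1.23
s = 0.33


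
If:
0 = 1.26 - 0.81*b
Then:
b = 1.56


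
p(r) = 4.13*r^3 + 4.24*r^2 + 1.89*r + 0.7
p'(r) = 12.39*r^2 + 8.48*r + 1.89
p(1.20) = 16.21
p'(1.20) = 29.91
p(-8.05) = -1894.21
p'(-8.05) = 736.53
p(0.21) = 1.32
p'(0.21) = 4.22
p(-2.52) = -43.23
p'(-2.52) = 59.20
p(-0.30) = 0.40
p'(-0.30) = 0.46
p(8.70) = 3057.69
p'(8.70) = 1013.47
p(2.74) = 122.67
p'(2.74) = 118.14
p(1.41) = 23.37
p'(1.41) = 38.48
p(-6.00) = -750.08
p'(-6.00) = 397.05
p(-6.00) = -750.08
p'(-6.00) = 397.05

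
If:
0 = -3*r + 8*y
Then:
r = 8*y/3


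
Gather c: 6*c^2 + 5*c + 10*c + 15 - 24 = 6*c^2 + 15*c - 9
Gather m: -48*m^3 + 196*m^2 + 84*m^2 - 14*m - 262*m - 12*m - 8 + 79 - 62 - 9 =-48*m^3 + 280*m^2 - 288*m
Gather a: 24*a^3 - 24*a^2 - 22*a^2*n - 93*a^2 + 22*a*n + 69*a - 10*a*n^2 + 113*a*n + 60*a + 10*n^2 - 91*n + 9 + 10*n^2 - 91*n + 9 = 24*a^3 + a^2*(-22*n - 117) + a*(-10*n^2 + 135*n + 129) + 20*n^2 - 182*n + 18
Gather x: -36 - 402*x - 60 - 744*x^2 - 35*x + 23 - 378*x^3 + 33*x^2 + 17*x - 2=-378*x^3 - 711*x^2 - 420*x - 75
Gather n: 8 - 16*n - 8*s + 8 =-16*n - 8*s + 16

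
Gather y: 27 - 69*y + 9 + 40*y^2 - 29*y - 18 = 40*y^2 - 98*y + 18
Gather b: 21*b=21*b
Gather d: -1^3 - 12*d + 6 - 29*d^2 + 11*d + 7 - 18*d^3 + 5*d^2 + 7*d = -18*d^3 - 24*d^2 + 6*d + 12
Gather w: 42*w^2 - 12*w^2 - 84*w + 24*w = 30*w^2 - 60*w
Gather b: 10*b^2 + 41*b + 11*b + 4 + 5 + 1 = 10*b^2 + 52*b + 10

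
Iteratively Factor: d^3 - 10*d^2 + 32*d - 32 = (d - 4)*(d^2 - 6*d + 8) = (d - 4)^2*(d - 2)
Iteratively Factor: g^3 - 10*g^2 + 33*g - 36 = (g - 3)*(g^2 - 7*g + 12) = (g - 3)^2*(g - 4)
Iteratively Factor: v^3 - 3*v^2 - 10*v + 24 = (v - 4)*(v^2 + v - 6) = (v - 4)*(v + 3)*(v - 2)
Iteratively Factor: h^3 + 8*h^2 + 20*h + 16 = (h + 2)*(h^2 + 6*h + 8) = (h + 2)*(h + 4)*(h + 2)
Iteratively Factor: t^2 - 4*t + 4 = (t - 2)*(t - 2)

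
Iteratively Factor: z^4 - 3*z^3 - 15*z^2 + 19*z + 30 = (z + 1)*(z^3 - 4*z^2 - 11*z + 30) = (z - 2)*(z + 1)*(z^2 - 2*z - 15) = (z - 2)*(z + 1)*(z + 3)*(z - 5)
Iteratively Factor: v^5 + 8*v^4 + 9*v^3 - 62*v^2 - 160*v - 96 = (v + 4)*(v^4 + 4*v^3 - 7*v^2 - 34*v - 24) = (v + 4)^2*(v^3 - 7*v - 6) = (v - 3)*(v + 4)^2*(v^2 + 3*v + 2) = (v - 3)*(v + 1)*(v + 4)^2*(v + 2)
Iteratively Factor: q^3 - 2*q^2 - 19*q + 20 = (q - 1)*(q^2 - q - 20) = (q - 5)*(q - 1)*(q + 4)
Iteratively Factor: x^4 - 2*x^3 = (x - 2)*(x^3) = x*(x - 2)*(x^2) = x^2*(x - 2)*(x)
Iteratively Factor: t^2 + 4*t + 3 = (t + 3)*(t + 1)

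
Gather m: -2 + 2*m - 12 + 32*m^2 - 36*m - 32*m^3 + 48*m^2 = -32*m^3 + 80*m^2 - 34*m - 14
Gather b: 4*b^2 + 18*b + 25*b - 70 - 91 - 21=4*b^2 + 43*b - 182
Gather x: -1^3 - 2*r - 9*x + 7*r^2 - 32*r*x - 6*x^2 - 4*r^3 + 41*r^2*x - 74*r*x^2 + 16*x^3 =-4*r^3 + 7*r^2 - 2*r + 16*x^3 + x^2*(-74*r - 6) + x*(41*r^2 - 32*r - 9) - 1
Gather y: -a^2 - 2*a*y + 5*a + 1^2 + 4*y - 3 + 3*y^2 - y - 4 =-a^2 + 5*a + 3*y^2 + y*(3 - 2*a) - 6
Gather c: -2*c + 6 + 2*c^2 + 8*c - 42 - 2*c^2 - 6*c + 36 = 0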